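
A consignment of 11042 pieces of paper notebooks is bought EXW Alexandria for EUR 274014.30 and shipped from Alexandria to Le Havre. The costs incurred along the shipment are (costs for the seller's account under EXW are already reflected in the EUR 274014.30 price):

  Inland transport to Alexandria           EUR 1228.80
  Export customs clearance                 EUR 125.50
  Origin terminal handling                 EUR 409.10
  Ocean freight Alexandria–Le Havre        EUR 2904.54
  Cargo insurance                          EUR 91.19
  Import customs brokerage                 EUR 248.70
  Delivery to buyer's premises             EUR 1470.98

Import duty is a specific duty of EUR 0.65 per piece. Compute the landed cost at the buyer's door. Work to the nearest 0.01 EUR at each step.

EXW: the seller makes goods available at their premises; the buyer bears all onward costs.
CIF value = EXW price + inland to port + export clearance + origin terminal + freight + insurance = 274014.30 + 1228.80 + 125.50 + 409.10 + 2904.54 + 91.19 = 278773.43
Import duty = 11042 × 0.65 = 7177.30
Buyer bears: inland to port 1228.80 + export clearance 125.50 + origin terminal 409.10 + freight 2904.54 + insurance 91.19 + brokerage 248.70 + delivery 1470.98 + duty 7177.30 = 13656.11
Landed cost = invoice 274014.30 + 13656.11 = 287670.41

Total landed cost: EUR 287670.41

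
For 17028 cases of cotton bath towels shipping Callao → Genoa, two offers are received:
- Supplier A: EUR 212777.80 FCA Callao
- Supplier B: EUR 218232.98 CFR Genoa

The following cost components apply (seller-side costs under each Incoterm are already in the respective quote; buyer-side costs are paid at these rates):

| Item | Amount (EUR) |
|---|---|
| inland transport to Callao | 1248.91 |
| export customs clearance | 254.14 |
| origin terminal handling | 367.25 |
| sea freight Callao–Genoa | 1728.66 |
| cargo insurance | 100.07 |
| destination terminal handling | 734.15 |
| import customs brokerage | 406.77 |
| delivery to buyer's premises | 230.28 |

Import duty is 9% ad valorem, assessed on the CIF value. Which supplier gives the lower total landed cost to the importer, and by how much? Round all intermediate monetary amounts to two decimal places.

Supplier A is cheaper by EUR 3661.60

Supplier A (FCA):
CIF value = FCA price + origin terminal + freight + insurance = 212777.80 + 367.25 + 1728.66 + 100.07 = 214973.78
Import duty = 214973.78 × 9% = 19347.64
Buyer bears (A): 367.25 + 1728.66 + 100.07 + 734.15 + 406.77 + 230.28 = 3567.18
Landed cost (A) = invoice 212777.80 + 3567.18 + duty 19347.64 = 235692.62
Supplier B (CFR):
CIF value = CFR price + insurance = 218232.98 + 100.07 = 218333.05
Import duty = 218333.05 × 9% = 19649.97
Buyer bears (B): 100.07 + 734.15 + 406.77 + 230.28 = 1471.27
Landed cost (B) = invoice 218232.98 + 1471.27 + duty 19649.97 = 239354.22
Difference = |235692.62 − 239354.22| = 3661.60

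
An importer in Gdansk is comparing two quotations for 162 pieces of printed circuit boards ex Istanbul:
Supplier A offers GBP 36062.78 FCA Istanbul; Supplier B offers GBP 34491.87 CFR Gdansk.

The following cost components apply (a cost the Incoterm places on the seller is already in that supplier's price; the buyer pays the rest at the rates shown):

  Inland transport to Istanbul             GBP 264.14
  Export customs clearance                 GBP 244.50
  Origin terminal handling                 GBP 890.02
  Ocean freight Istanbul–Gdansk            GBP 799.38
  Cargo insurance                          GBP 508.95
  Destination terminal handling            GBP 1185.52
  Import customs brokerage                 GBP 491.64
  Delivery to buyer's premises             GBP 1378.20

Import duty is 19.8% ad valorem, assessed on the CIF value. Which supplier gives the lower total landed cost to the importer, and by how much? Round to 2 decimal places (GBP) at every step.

Supplier B is cheaper by GBP 3905.85

Supplier A (FCA):
CIF value = FCA price + origin terminal + freight + insurance = 36062.78 + 890.02 + 799.38 + 508.95 = 38261.13
Import duty = 38261.13 × 19.8% = 7575.70
Buyer bears (A): 890.02 + 799.38 + 508.95 + 1185.52 + 491.64 + 1378.20 = 5253.71
Landed cost (A) = invoice 36062.78 + 5253.71 + duty 7575.70 = 48892.19
Supplier B (CFR):
CIF value = CFR price + insurance = 34491.87 + 508.95 = 35000.82
Import duty = 35000.82 × 19.8% = 6930.16
Buyer bears (B): 508.95 + 1185.52 + 491.64 + 1378.20 = 3564.31
Landed cost (B) = invoice 34491.87 + 3564.31 + duty 6930.16 = 44986.34
Difference = |48892.19 − 44986.34| = 3905.85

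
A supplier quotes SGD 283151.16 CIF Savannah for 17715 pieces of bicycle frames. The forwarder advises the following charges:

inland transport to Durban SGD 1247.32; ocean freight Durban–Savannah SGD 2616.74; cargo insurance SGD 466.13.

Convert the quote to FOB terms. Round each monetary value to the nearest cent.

Not relevant to the conversion: inland to port — on the seller under both CIF and FOB; already in the CIF price and stays in the FOB price.
From CIF to FOB, the seller no longer bears: freight, insurance.
FOB price = 283151.16 − 2616.74 − 466.13 = 280068.29

FOB price: SGD 280068.29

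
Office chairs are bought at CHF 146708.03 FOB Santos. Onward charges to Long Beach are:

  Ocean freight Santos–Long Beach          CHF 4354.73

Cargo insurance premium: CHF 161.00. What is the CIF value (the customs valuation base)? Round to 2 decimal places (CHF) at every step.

CIF = FOB price + freight + insurance
CIF = 146708.03 + 4354.73 + 161.00 = 151223.76

CIF value: CHF 151223.76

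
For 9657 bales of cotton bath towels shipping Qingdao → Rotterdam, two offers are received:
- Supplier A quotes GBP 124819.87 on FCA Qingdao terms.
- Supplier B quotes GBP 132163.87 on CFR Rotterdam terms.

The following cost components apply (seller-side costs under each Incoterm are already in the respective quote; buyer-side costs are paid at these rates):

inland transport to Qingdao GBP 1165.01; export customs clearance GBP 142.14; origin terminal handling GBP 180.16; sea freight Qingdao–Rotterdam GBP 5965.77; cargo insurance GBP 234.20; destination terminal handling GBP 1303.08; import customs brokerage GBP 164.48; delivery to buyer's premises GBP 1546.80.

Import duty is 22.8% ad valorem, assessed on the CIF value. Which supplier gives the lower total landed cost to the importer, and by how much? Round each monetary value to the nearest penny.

Supplier A is cheaper by GBP 1471.23

Supplier A (FCA):
CIF value = FCA price + origin terminal + freight + insurance = 124819.87 + 180.16 + 5965.77 + 234.20 = 131200.00
Import duty = 131200.00 × 22.8% = 29913.60
Buyer bears (A): 180.16 + 5965.77 + 234.20 + 1303.08 + 164.48 + 1546.80 = 9394.49
Landed cost (A) = invoice 124819.87 + 9394.49 + duty 29913.60 = 164127.96
Supplier B (CFR):
CIF value = CFR price + insurance = 132163.87 + 234.20 = 132398.07
Import duty = 132398.07 × 22.8% = 30186.76
Buyer bears (B): 234.20 + 1303.08 + 164.48 + 1546.80 = 3248.56
Landed cost (B) = invoice 132163.87 + 3248.56 + duty 30186.76 = 165599.19
Difference = |164127.96 − 165599.19| = 1471.23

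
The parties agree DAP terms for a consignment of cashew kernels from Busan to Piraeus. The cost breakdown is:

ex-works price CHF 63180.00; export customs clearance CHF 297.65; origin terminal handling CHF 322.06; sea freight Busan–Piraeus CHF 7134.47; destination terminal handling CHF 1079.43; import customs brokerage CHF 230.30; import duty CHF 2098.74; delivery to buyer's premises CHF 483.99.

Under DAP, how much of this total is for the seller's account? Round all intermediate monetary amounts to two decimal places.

DAP: the seller bears all costs to the named destination except import duty and clearance.
Seller's account: goods 63180.00 + export clearance 297.65 + origin terminal 322.06 + freight 7134.47 + destination terminal 1079.43 + delivery 483.99 = 72497.60
Buyer's account: brokerage 230.30 + duty 2098.74 = 2329.04

Seller's account: CHF 72497.60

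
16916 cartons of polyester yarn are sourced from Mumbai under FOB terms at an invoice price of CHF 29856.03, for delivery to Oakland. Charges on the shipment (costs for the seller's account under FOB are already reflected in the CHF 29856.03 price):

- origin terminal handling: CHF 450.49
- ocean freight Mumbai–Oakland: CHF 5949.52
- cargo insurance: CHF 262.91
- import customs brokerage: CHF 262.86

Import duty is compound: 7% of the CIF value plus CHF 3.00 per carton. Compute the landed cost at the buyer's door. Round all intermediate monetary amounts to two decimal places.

Total landed cost: CHF 89604.11

FOB: the seller bears costs until goods are on board at the origin port; the buyer bears freight, insurance and all costs thereafter.
Already in the invoice (seller's account under FOB): origin terminal — exclude.
CIF value = FOB price + freight + insurance = 29856.03 + 5949.52 + 262.91 = 36068.46
Ad valorem component: 36068.46 × 7% = 2524.79
Specific component: 16916 × 3.00 = 50748.00
Import duty = 2524.79 + 50748.00 = 53272.79
Buyer bears: freight 5949.52 + insurance 262.91 + brokerage 262.86 + duty 53272.79 = 59748.08
Landed cost = invoice 29856.03 + 59748.08 = 89604.11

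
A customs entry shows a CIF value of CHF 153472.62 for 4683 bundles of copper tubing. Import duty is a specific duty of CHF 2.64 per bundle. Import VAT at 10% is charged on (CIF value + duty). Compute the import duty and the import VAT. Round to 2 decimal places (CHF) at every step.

Import duty: CHF 12363.12; import VAT: CHF 16583.57

Import duty = 4683 × 2.64 = 12363.12
VAT base = CIF + duty = 153472.62 + 12363.12 = 165835.74
Import VAT = 165835.74 × 10% = 16583.57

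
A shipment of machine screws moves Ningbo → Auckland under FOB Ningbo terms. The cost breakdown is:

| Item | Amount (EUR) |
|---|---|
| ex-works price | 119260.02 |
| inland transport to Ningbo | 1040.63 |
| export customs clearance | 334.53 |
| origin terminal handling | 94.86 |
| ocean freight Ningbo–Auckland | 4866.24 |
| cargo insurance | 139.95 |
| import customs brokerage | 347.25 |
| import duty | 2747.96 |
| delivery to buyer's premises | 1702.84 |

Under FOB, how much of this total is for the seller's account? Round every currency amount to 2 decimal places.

FOB: the seller bears costs until goods are on board at the origin port; the buyer bears freight, insurance and all costs thereafter.
Seller's account: goods 119260.02 + inland to port 1040.63 + export clearance 334.53 + origin terminal 94.86 = 120730.04
Buyer's account: freight 4866.24 + insurance 139.95 + brokerage 347.25 + duty 2747.96 + delivery 1702.84 = 9804.24

Seller's account: EUR 120730.04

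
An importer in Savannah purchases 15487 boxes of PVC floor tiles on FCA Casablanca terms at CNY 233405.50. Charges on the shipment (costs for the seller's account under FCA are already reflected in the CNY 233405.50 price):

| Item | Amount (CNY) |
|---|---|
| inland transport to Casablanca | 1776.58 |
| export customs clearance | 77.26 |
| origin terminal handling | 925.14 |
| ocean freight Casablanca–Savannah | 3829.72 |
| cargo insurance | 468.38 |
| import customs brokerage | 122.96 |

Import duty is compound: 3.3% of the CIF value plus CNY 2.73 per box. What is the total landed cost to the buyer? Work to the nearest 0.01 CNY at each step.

Total landed cost: CNY 288905.96

FCA: the seller delivers export-cleared goods to the carrier; the buyer bears costs from that point.
Already in the invoice (seller's account under FCA): inland to port, export clearance — exclude.
CIF value = FCA price + origin terminal + freight + insurance = 233405.50 + 925.14 + 3829.72 + 468.38 = 238628.74
Ad valorem component: 238628.74 × 3.3% = 7874.75
Specific component: 15487 × 2.73 = 42279.51
Import duty = 7874.75 + 42279.51 = 50154.26
Buyer bears: origin terminal 925.14 + freight 3829.72 + insurance 468.38 + brokerage 122.96 + duty 50154.26 = 55500.46
Landed cost = invoice 233405.50 + 55500.46 = 288905.96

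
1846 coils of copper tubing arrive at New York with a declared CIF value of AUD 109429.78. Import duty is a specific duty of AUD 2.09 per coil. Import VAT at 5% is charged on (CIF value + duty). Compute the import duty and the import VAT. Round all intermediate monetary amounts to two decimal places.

Import duty = 1846 × 2.09 = 3858.14
VAT base = CIF + duty = 109429.78 + 3858.14 = 113287.92
Import VAT = 113287.92 × 5% = 5664.40

Import duty: AUD 3858.14; import VAT: AUD 5664.40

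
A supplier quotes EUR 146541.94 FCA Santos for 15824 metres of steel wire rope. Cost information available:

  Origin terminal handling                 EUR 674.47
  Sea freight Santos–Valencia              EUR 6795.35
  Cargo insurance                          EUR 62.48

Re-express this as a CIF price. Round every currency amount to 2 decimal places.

From FCA to CIF, the seller additionally bears: origin terminal, freight, insurance.
CIF price = 146541.94 + 674.47 + 6795.35 + 62.48 = 154074.24

CIF price: EUR 154074.24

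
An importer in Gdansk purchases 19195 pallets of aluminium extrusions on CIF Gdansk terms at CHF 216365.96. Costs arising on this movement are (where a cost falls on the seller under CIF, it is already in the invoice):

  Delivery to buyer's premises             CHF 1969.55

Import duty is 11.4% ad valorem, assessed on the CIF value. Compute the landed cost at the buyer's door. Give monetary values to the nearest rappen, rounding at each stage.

Total landed cost: CHF 243001.23

CIF: the seller pays costs through ocean freight and marine insurance to the destination port.
The CIF price already equals the CIF value: 216365.96
Import duty = 216365.96 × 11.4% = 24665.72
Buyer bears: delivery 1969.55 + duty 24665.72 = 26635.27
Landed cost = invoice 216365.96 + 26635.27 = 243001.23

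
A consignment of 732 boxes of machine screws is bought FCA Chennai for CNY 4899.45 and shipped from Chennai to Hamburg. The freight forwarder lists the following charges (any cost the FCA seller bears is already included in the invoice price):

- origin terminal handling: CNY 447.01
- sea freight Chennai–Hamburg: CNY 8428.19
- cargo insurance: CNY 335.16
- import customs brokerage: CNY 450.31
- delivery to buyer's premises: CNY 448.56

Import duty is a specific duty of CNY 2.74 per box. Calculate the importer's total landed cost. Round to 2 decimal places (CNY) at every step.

Total landed cost: CNY 17014.36

FCA: the seller delivers export-cleared goods to the carrier; the buyer bears costs from that point.
CIF value = FCA price + origin terminal + freight + insurance = 4899.45 + 447.01 + 8428.19 + 335.16 = 14109.81
Import duty = 732 × 2.74 = 2005.68
Buyer bears: origin terminal 447.01 + freight 8428.19 + insurance 335.16 + brokerage 450.31 + delivery 448.56 + duty 2005.68 = 12114.91
Landed cost = invoice 4899.45 + 12114.91 = 17014.36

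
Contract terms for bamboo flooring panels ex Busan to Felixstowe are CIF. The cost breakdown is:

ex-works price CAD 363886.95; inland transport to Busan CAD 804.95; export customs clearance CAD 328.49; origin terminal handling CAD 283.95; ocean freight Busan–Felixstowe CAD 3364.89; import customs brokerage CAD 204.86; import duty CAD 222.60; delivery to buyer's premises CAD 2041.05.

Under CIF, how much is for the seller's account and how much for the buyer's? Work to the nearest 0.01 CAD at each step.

Seller: CAD 368669.23; buyer: CAD 2468.51

CIF: the seller pays costs through ocean freight and marine insurance to the destination port.
Seller's account: goods 363886.95 + inland to port 804.95 + export clearance 328.49 + origin terminal 283.95 + freight 3364.89 = 368669.23
Buyer's account: brokerage 204.86 + duty 222.60 + delivery 2041.05 = 2468.51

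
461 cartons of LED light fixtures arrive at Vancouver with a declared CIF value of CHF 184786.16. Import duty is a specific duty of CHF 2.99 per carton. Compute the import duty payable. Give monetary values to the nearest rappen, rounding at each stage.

Import duty: CHF 1378.39

Import duty = 461 × 2.99 = 1378.39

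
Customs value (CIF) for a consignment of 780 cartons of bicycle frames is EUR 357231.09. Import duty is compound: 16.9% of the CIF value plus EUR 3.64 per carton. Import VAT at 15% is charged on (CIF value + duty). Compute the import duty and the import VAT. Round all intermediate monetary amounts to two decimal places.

Ad valorem component: 357231.09 × 16.9% = 60372.05
Specific component: 780 × 3.64 = 2839.20
Import duty = 60372.05 + 2839.20 = 63211.25
VAT base = CIF + duty = 357231.09 + 63211.25 = 420442.34
Import VAT = 420442.34 × 15% = 63066.35

Import duty: EUR 63211.25; import VAT: EUR 63066.35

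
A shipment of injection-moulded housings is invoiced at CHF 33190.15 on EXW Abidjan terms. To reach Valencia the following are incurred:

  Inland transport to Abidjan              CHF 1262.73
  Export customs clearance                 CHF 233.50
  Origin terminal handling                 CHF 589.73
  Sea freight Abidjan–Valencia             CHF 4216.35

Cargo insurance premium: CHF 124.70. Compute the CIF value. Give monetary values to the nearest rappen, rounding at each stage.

CIF = EXW price + pre-shipment costs + freight + insurance
CIF = 33190.15 + 1262.73 + 233.50 + 589.73 + 4216.35 + 124.70 = 39617.16

CIF value: CHF 39617.16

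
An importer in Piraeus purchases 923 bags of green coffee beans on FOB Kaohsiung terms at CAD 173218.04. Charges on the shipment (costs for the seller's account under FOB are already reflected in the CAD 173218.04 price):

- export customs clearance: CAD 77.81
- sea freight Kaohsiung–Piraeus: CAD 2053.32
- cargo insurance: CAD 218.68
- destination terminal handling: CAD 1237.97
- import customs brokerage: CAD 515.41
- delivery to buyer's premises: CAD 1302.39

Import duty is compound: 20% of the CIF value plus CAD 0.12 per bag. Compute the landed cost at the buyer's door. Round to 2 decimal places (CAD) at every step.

FOB: the seller bears costs until goods are on board at the origin port; the buyer bears freight, insurance and all costs thereafter.
Already in the invoice (seller's account under FOB): export clearance — exclude.
CIF value = FOB price + freight + insurance = 173218.04 + 2053.32 + 218.68 = 175490.04
Ad valorem component: 175490.04 × 20% = 35098.01
Specific component: 923 × 0.12 = 110.76
Import duty = 35098.01 + 110.76 = 35208.77
Buyer bears: freight 2053.32 + insurance 218.68 + destination terminal 1237.97 + brokerage 515.41 + delivery 1302.39 + duty 35208.77 = 40536.54
Landed cost = invoice 173218.04 + 40536.54 = 213754.58

Total landed cost: CAD 213754.58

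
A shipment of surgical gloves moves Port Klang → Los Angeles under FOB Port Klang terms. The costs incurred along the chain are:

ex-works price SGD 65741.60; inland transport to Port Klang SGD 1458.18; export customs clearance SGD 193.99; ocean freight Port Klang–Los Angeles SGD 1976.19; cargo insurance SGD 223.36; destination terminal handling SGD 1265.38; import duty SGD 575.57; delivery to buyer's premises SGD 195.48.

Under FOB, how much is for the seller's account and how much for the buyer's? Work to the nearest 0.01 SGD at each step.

Seller: SGD 67393.77; buyer: SGD 4235.98

FOB: the seller bears costs until goods are on board at the origin port; the buyer bears freight, insurance and all costs thereafter.
Seller's account: goods 65741.60 + inland to port 1458.18 + export clearance 193.99 = 67393.77
Buyer's account: freight 1976.19 + insurance 223.36 + destination terminal 1265.38 + duty 575.57 + delivery 195.48 = 4235.98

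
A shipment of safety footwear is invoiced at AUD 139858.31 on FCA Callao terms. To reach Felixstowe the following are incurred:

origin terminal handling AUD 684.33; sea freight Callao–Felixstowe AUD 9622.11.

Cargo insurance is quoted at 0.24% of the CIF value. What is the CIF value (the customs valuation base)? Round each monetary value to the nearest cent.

CIF value: AUD 150526.01

Let C be the CIF value. C = FCA price + pre-shipment costs + freight + 0.24% × C
C − 0.24% × C = 139858.31 + 684.33 + 9622.11
0.9976 × C = 150164.75
C = 150164.75 / 0.9976 = 150526.01
Insurance premium = 0.24% × 150526.01 = 361.26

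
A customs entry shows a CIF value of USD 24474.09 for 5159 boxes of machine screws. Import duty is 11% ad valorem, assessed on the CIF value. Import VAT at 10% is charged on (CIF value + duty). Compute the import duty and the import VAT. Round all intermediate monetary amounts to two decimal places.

Import duty: USD 2692.15; import VAT: USD 2716.62

Import duty = 24474.09 × 11% = 2692.15
VAT base = CIF + duty = 24474.09 + 2692.15 = 27166.24
Import VAT = 27166.24 × 10% = 2716.62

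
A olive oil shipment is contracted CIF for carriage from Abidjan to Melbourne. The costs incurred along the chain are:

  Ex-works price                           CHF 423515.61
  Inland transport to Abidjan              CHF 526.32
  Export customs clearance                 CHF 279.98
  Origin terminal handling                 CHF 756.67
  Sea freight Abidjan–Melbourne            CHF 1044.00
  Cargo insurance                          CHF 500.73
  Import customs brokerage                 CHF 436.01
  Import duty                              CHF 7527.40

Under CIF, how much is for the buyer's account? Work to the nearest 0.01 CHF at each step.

CIF: the seller pays costs through ocean freight and marine insurance to the destination port.
Seller's account: goods 423515.61 + inland to port 526.32 + export clearance 279.98 + origin terminal 756.67 + freight 1044.00 + insurance 500.73 = 426623.31
Buyer's account: brokerage 436.01 + duty 7527.40 = 7963.41

Buyer's account: CHF 7963.41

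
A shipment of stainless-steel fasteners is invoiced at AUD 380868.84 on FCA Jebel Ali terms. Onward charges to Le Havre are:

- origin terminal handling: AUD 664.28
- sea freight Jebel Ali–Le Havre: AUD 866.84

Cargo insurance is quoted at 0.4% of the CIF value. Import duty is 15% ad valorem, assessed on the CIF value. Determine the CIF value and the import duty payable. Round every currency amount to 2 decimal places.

Let C be the CIF value. C = FCA price + pre-shipment costs + freight + 0.4% × C
C − 0.4% × C = 380868.84 + 664.28 + 866.84
0.996 × C = 382399.96
C = 382399.96 / 0.996 = 383935.70
Insurance premium = 0.4% × 383935.70 = 1535.74
Import duty = 383935.70 × 15% = 57590.36

CIF value: AUD 383935.70; import duty: AUD 57590.36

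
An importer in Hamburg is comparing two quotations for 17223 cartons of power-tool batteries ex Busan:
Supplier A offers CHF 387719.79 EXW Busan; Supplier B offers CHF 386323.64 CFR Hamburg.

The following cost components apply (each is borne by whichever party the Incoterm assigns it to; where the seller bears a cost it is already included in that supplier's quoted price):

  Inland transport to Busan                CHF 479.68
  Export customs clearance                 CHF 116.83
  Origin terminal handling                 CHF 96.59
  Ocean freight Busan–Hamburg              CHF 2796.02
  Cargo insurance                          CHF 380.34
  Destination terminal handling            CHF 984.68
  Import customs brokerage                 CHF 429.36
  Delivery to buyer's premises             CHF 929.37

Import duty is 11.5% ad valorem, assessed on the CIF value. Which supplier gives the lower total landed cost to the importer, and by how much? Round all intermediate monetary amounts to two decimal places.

Supplier A (EXW):
CIF value = EXW price + inland to port + export clearance + origin terminal + freight + insurance = 387719.79 + 479.68 + 116.83 + 96.59 + 2796.02 + 380.34 = 391589.25
Import duty = 391589.25 × 11.5% = 45032.76
Buyer bears (A): 479.68 + 116.83 + 96.59 + 2796.02 + 380.34 + 984.68 + 429.36 + 929.37 = 6212.87
Landed cost (A) = invoice 387719.79 + 6212.87 + duty 45032.76 = 438965.42
Supplier B (CFR):
CIF value = CFR price + insurance = 386323.64 + 380.34 = 386703.98
Import duty = 386703.98 × 11.5% = 44470.96
Buyer bears (B): 380.34 + 984.68 + 429.36 + 929.37 = 2723.75
Landed cost (B) = invoice 386323.64 + 2723.75 + duty 44470.96 = 433518.35
Difference = |438965.42 − 433518.35| = 5447.07

Supplier B is cheaper by CHF 5447.07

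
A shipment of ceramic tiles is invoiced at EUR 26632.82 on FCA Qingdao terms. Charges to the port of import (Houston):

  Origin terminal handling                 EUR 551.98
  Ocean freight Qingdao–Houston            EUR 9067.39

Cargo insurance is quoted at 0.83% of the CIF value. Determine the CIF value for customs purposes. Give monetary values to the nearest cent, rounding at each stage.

Let C be the CIF value. C = FCA price + pre-shipment costs + freight + 0.83% × C
C − 0.83% × C = 26632.82 + 551.98 + 9067.39
0.9917 × C = 36252.19
C = 36252.19 / 0.9917 = 36555.60
Insurance premium = 0.83% × 36555.60 = 303.41

CIF value: EUR 36555.60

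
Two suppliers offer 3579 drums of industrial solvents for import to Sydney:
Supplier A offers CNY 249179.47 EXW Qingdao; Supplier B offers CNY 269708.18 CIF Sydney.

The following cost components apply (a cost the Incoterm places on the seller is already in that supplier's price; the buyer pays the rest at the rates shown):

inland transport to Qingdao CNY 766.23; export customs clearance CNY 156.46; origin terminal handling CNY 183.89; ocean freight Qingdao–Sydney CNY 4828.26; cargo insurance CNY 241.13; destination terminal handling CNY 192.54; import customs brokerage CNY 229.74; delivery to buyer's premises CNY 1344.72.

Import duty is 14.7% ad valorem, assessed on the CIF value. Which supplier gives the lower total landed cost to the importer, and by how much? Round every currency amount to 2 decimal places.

Supplier A (EXW):
CIF value = EXW price + inland to port + export clearance + origin terminal + freight + insurance = 249179.47 + 766.23 + 156.46 + 183.89 + 4828.26 + 241.13 = 255355.44
Import duty = 255355.44 × 14.7% = 37537.25
Buyer bears (A): 766.23 + 156.46 + 183.89 + 4828.26 + 241.13 + 192.54 + 229.74 + 1344.72 = 7942.97
Landed cost (A) = invoice 249179.47 + 7942.97 + duty 37537.25 = 294659.69
Supplier B (CIF):
The CIF price already equals the CIF value: 269708.18
Import duty = 269708.18 × 14.7% = 39647.10
Buyer bears (B): 192.54 + 229.74 + 1344.72 = 1767.00
Landed cost (B) = invoice 269708.18 + 1767.00 + duty 39647.10 = 311122.28
Difference = |294659.69 − 311122.28| = 16462.59

Supplier A is cheaper by CNY 16462.59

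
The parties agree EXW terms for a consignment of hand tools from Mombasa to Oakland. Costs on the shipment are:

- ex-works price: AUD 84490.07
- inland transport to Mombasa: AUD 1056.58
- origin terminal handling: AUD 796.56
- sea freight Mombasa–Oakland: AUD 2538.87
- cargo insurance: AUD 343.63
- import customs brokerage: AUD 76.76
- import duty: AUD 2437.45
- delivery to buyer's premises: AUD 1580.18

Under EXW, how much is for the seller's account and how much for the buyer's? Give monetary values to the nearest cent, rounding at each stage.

EXW: the seller makes goods available at their premises; the buyer bears all onward costs.
Seller's account: goods 84490.07 = 84490.07
Buyer's account: inland to port 1056.58 + origin terminal 796.56 + freight 2538.87 + insurance 343.63 + brokerage 76.76 + duty 2437.45 + delivery 1580.18 = 8830.03

Seller: AUD 84490.07; buyer: AUD 8830.03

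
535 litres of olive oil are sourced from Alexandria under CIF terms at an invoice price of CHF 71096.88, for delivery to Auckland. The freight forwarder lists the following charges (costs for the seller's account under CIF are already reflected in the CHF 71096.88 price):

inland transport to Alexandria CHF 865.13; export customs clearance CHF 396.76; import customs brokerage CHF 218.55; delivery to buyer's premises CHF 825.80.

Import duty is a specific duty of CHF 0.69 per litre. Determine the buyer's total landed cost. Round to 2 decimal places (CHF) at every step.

CIF: the seller pays costs through ocean freight and marine insurance to the destination port.
Already in the invoice (seller's account under CIF): inland to port, export clearance — exclude.
The CIF price already equals the CIF value: 71096.88
Import duty = 535 × 0.69 = 369.15
Buyer bears: brokerage 218.55 + delivery 825.80 + duty 369.15 = 1413.50
Landed cost = invoice 71096.88 + 1413.50 = 72510.38

Total landed cost: CHF 72510.38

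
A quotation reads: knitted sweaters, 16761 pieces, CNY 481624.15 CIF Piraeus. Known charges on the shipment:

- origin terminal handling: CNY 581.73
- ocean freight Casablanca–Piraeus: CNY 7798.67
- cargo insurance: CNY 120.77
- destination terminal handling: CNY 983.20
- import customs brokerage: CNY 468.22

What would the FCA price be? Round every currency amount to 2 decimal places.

FCA price: CNY 473122.98

Not relevant to the conversion: brokerage, destination terminal — on the buyer under both terms; not part of either seller's price.
From CIF to FCA, the seller no longer bears: origin terminal, freight, insurance.
FCA price = 481624.15 − 581.73 − 7798.67 − 120.77 = 473122.98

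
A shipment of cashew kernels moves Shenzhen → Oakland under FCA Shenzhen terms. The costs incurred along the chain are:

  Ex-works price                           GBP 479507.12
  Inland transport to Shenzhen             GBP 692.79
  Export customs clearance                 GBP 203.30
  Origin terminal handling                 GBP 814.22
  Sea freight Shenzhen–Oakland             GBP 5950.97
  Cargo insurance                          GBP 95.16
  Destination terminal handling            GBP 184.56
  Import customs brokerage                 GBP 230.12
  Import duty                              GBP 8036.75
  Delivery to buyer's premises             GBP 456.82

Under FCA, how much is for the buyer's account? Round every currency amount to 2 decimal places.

FCA: the seller delivers export-cleared goods to the carrier; the buyer bears costs from that point.
Seller's account: goods 479507.12 + inland to port 692.79 + export clearance 203.30 = 480403.21
Buyer's account: origin terminal 814.22 + freight 5950.97 + insurance 95.16 + destination terminal 184.56 + brokerage 230.12 + duty 8036.75 + delivery 456.82 = 15768.60

Buyer's account: GBP 15768.60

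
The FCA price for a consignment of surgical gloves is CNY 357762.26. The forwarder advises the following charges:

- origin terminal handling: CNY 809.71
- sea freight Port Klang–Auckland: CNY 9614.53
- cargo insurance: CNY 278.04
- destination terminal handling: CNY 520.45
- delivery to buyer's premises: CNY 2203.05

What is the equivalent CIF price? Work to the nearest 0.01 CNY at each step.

CIF price: CNY 368464.54

Not relevant to the conversion: destination terminal, delivery — on the buyer under both terms; not part of either seller's price.
From FCA to CIF, the seller additionally bears: origin terminal, freight, insurance.
CIF price = 357762.26 + 809.71 + 9614.53 + 278.04 = 368464.54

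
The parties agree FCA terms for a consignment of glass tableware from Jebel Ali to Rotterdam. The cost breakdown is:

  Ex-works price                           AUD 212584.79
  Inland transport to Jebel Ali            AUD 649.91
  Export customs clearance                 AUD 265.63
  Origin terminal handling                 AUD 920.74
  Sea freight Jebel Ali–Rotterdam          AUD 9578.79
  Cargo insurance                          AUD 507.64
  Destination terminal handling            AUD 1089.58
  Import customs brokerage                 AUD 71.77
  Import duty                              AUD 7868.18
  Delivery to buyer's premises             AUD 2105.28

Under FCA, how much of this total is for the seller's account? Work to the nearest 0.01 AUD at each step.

FCA: the seller delivers export-cleared goods to the carrier; the buyer bears costs from that point.
Seller's account: goods 212584.79 + inland to port 649.91 + export clearance 265.63 = 213500.33
Buyer's account: origin terminal 920.74 + freight 9578.79 + insurance 507.64 + destination terminal 1089.58 + brokerage 71.77 + duty 7868.18 + delivery 2105.28 = 22141.98

Seller's account: AUD 213500.33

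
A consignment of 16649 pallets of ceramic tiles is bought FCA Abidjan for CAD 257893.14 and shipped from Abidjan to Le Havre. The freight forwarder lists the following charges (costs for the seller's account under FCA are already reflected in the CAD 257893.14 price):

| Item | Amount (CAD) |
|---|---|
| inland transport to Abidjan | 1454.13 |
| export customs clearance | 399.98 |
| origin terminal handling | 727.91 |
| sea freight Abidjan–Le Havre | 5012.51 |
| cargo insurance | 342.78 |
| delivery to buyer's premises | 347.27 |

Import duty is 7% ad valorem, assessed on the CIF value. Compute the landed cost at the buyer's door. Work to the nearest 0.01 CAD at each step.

FCA: the seller delivers export-cleared goods to the carrier; the buyer bears costs from that point.
Already in the invoice (seller's account under FCA): inland to port, export clearance — exclude.
CIF value = FCA price + origin terminal + freight + insurance = 257893.14 + 727.91 + 5012.51 + 342.78 = 263976.34
Import duty = 263976.34 × 7% = 18478.34
Buyer bears: origin terminal 727.91 + freight 5012.51 + insurance 342.78 + delivery 347.27 + duty 18478.34 = 24908.81
Landed cost = invoice 257893.14 + 24908.81 = 282801.95

Total landed cost: CAD 282801.95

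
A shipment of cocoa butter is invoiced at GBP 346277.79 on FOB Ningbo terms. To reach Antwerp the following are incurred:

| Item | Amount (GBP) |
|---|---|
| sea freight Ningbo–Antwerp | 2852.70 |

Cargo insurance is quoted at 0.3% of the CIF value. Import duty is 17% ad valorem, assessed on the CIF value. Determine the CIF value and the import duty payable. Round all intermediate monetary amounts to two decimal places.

CIF value: GBP 350181.03; import duty: GBP 59530.78

Let C be the CIF value. C = FOB price + freight + 0.3% × C
C − 0.3% × C = 346277.79 + 2852.70
0.997 × C = 349130.49
C = 349130.49 / 0.997 = 350181.03
Insurance premium = 0.3% × 350181.03 = 1050.54
Import duty = 350181.03 × 17% = 59530.78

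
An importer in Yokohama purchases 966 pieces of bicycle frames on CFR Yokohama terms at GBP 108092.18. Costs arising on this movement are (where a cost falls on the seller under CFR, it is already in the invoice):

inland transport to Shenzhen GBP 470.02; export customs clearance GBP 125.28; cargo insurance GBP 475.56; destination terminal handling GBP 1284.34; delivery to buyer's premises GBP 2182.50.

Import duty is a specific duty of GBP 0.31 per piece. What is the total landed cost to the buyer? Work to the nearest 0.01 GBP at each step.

Total landed cost: GBP 112334.04

CFR: the seller pays costs through ocean freight to the destination port, but not insurance.
Already in the invoice (seller's account under CFR): inland to port, export clearance — exclude.
CIF value = CFR price + insurance = 108092.18 + 475.56 = 108567.74
Import duty = 966 × 0.31 = 299.46
Buyer bears: insurance 475.56 + destination terminal 1284.34 + delivery 2182.50 + duty 299.46 = 4241.86
Landed cost = invoice 108092.18 + 4241.86 = 112334.04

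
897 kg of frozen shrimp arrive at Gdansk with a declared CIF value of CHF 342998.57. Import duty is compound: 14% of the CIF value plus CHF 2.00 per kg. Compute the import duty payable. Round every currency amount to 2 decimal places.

Import duty: CHF 49813.80

Ad valorem component: 342998.57 × 14% = 48019.80
Specific component: 897 × 2.00 = 1794.00
Import duty = 48019.80 + 1794.00 = 49813.80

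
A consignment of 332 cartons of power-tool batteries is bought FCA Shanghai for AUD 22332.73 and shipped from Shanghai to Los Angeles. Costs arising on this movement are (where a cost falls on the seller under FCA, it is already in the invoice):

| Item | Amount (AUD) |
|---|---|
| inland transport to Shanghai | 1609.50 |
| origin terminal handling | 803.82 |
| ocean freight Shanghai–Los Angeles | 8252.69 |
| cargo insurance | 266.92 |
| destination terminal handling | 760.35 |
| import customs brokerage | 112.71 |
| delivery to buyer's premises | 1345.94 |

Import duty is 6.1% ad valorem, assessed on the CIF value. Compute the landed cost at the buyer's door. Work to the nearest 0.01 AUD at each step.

Total landed cost: AUD 35806.19

FCA: the seller delivers export-cleared goods to the carrier; the buyer bears costs from that point.
Already in the invoice (seller's account under FCA): inland to port — exclude.
CIF value = FCA price + origin terminal + freight + insurance = 22332.73 + 803.82 + 8252.69 + 266.92 = 31656.16
Import duty = 31656.16 × 6.1% = 1931.03
Buyer bears: origin terminal 803.82 + freight 8252.69 + insurance 266.92 + destination terminal 760.35 + brokerage 112.71 + delivery 1345.94 + duty 1931.03 = 13473.46
Landed cost = invoice 22332.73 + 13473.46 = 35806.19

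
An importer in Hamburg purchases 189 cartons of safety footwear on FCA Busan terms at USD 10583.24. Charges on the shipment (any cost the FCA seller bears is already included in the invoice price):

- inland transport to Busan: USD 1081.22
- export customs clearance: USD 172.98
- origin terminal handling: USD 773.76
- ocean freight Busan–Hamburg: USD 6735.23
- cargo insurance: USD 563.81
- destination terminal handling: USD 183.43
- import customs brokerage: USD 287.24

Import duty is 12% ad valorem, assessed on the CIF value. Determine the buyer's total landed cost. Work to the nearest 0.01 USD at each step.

FCA: the seller delivers export-cleared goods to the carrier; the buyer bears costs from that point.
Already in the invoice (seller's account under FCA): inland to port, export clearance — exclude.
CIF value = FCA price + origin terminal + freight + insurance = 10583.24 + 773.76 + 6735.23 + 563.81 = 18656.04
Import duty = 18656.04 × 12% = 2238.72
Buyer bears: origin terminal 773.76 + freight 6735.23 + insurance 563.81 + destination terminal 183.43 + brokerage 287.24 + duty 2238.72 = 10782.19
Landed cost = invoice 10583.24 + 10782.19 = 21365.43

Total landed cost: USD 21365.43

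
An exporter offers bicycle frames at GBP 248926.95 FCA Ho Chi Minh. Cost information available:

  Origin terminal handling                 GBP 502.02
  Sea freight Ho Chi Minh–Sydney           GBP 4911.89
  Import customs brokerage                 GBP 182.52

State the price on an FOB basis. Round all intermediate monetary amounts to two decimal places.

Not relevant to the conversion: brokerage, freight — on the buyer under both terms; not part of either seller's price.
From FCA to FOB, the seller additionally bears: origin terminal.
FOB price = 248926.95 + 502.02 = 249428.97

FOB price: GBP 249428.97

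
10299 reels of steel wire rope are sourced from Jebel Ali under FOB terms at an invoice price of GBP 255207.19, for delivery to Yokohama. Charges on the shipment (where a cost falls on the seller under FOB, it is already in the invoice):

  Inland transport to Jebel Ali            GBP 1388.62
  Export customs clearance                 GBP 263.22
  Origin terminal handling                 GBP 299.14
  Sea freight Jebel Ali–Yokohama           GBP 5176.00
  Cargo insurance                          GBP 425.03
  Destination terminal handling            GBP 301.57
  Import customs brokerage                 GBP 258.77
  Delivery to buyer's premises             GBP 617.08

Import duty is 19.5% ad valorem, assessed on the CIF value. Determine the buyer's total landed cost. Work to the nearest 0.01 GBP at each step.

Total landed cost: GBP 312843.24

FOB: the seller bears costs until goods are on board at the origin port; the buyer bears freight, insurance and all costs thereafter.
Already in the invoice (seller's account under FOB): inland to port, export clearance, origin terminal — exclude.
CIF value = FOB price + freight + insurance = 255207.19 + 5176.00 + 425.03 = 260808.22
Import duty = 260808.22 × 19.5% = 50857.60
Buyer bears: freight 5176.00 + insurance 425.03 + destination terminal 301.57 + brokerage 258.77 + delivery 617.08 + duty 50857.60 = 57636.05
Landed cost = invoice 255207.19 + 57636.05 = 312843.24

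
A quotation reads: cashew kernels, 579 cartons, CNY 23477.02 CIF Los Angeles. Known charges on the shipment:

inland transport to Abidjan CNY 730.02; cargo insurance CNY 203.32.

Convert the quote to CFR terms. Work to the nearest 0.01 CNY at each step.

CFR price: CNY 23273.70

Not relevant to the conversion: inland to port — on the seller under both CIF and CFR; already in the CIF price and stays in the CFR price.
From CIF to CFR, the seller no longer bears: insurance.
CFR price = 23477.02 − 203.32 = 23273.70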